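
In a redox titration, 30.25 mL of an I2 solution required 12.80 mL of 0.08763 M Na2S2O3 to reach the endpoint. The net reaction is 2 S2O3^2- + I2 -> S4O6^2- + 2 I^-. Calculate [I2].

0.0185 M

n(Na2S2O3) = 0.08763 x 0.01280 = 0.001122 mol.
From the balanced equation, 2 mol Na2S2O3 reacts with 1 mol I2, so n(I2) = 0.001122 x 1/2 = 0.0005608 mol.
[I2] = 0.0005608 / 0.03025 L = 0.0185 M.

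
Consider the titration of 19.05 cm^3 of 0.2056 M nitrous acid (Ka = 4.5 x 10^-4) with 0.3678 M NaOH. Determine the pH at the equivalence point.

n(HNO2) = 0.2056 x 0.01905 = 0.003917 mol; V(NaOH) at equivalence = 0.003917/0.3678 = 0.01065 L.
At equivalence all the acid is converted to NO2-; total volume = 0.01905 + 0.01065 = 0.02970 L, so [NO2-] = 0.003917/0.02970 = 0.1319 M.
Kb = Kw/Ka = 1.0e-14 / 4.5 x 10^-4 = 2.22e-11.
[OH^-] = sqrt(Kb x [NO2-]) = sqrt(2.22e-11 x 0.1319) = 1.71e-6 M.
pOH = 5.77, so pH = 14.00 - 5.77 = 8.23.

8.23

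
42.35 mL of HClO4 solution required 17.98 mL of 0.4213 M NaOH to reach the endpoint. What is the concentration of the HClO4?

0.179 M

n(NaOH) delivered = 0.4213 x 0.01798 = 0.007575 mol.
For a 1:1 reaction, n(HClO4) = 0.007575 mol.
[HClO4] = 0.007575 mol / 0.04235 L = 0.179 M.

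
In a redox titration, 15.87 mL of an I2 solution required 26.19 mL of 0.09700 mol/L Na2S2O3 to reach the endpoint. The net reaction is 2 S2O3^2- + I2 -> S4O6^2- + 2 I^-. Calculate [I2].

n(Na2S2O3) = 0.09700 x 0.02619 = 0.002540 mol.
From the balanced equation, 2 mol Na2S2O3 reacts with 1 mol I2, so n(I2) = 0.002540 x 1/2 = 0.001270 mol.
[I2] = 0.001270 / 0.01587 L = 0.0800 M.

0.0800 M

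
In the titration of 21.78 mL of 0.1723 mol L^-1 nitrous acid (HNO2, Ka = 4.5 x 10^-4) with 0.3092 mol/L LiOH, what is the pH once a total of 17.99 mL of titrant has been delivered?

n(acid) = 0.1723 x 0.02178 = 0.003753 mol; n(LiOH) added = 0.3092 x 0.01799 = 0.005563 mol.
Base is in excess by 0.005563 - 0.003753 = 0.001810 mol in a total volume of 0.03977 L.
[OH^-] = 0.001810/0.03977 = 0.04551 M, so pOH = 1.34 and pH = 14.00 - 1.34 = 12.66.

12.66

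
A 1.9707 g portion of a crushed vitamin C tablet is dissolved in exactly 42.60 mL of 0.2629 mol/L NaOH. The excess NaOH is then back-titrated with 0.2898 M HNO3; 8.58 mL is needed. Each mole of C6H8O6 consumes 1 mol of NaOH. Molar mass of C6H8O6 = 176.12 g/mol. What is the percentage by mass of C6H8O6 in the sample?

Total n(NaOH) added = 0.2629 x 0.04260 = 0.01120 mol.
n(HNO3) used = 0.2898 x 0.008580 = 0.002486 mol, which equals the excess n(NaOH).
So n(NaOH) consumed by the sample = 0.01120 - 0.002486 = 0.008713 mol.
n(C6H8O6) = 0.008713 / 1 = 0.008713 mol.
mass C6H8O6 = 0.008713 x 176.12 = 1.535 g, so %C6H8O6 = 1.535/1.9707 x 100 = 77.9%.

77.9%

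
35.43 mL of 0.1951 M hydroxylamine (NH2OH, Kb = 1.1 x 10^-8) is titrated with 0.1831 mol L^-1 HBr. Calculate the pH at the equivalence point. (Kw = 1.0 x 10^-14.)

n(NH2OH) = 0.1951 x 0.03543 = 0.006912 mol; V(HBr) at equivalence = 0.006912/0.1831 = 0.03775 L.
At equivalence the base is fully converted to NH3OH+; total volume = 0.07318 L, so [NH3OH+] = 0.006912/0.07318 = 0.09445 M.
Ka(NH3OH+) = Kw/Kb = 1.0e-14 / 1.1 x 10^-8 = 9.09e-7.
[H^+] = sqrt(Ka x [NH3OH+]) = sqrt(9.09e-7 x 0.09445) = 0.000293 M.
pH = -log(0.000293) = 3.53.

3.53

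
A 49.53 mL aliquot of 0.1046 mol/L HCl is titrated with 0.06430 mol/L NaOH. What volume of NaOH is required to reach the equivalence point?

80.6 mL

n(HCl) = 0.1046 mol/L x 0.04953 L = 0.005181 mol.
At equivalence n(NaOH) = n(HCl) = 0.005181 mol.
V(NaOH) = 0.005181 / 0.06430 = 0.08057 L = 80.6 mL.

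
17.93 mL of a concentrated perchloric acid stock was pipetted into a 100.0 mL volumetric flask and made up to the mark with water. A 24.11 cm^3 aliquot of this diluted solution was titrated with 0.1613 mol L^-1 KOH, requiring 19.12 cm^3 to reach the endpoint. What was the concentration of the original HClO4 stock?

n(KOH) = 0.1613 x 0.01912 = 0.003084 mol.
n(HClO4) in the aliquot = 0.003084 mol.
[diluted HClO4] = 0.003084 / 0.02411 = 0.1279 M.
Dilution factor = 100.0/17.93 = 5.577, so [stock] = 0.1279 x 5.577 = 0.713 M.

0.713 M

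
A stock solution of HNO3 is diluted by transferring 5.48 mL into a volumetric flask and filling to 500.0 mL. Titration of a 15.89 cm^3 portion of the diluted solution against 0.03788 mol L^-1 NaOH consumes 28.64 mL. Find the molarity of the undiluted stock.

n(NaOH) = 0.03788 x 0.02864 = 0.001085 mol.
n(HNO3) in the aliquot = 0.001085 mol.
[diluted HNO3] = 0.001085 / 0.01589 = 0.06827 M.
Dilution factor = 500.0/5.480 = 91.24, so [stock] = 0.06827 x 91.24 = 6.23 M.

6.23 M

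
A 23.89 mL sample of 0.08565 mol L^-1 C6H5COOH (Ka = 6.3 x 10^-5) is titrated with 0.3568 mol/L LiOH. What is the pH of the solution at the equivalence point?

n(C6H5COOH) = 0.08565 x 0.02389 = 0.002046 mol; V(LiOH) at equivalence = 0.002046/0.3568 = 0.005735 L.
At equivalence all the acid is converted to C6H5COO-; total volume = 0.02389 + 0.005735 = 0.02962 L, so [C6H5COO-] = 0.002046/0.02962 = 0.06907 M.
Kb = Kw/Ka = 1.0e-14 / 6.3 x 10^-5 = 1.59e-10.
[OH^-] = sqrt(Kb x [C6H5COO-]) = sqrt(1.59e-10 x 0.06907) = 3.31e-6 M.
pOH = 5.48, so pH = 14.00 - 5.48 = 8.52.

8.52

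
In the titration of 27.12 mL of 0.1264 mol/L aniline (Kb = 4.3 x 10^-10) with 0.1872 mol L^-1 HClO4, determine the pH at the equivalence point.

n(C6H5NH2) = 0.1264 x 0.02712 = 0.003428 mol; V(HClO4) at equivalence = 0.003428/0.1872 = 0.01831 L.
At equivalence the base is fully converted to C6H5NH3+; total volume = 0.04543 L, so [C6H5NH3+] = 0.003428/0.04543 = 0.07545 M.
Ka(C6H5NH3+) = Kw/Kb = 1.0e-14 / 4.3 x 10^-10 = 2.33e-5.
[H^+] = sqrt(Ka x [C6H5NH3+]) = sqrt(2.33e-5 x 0.07545) = 0.00132 M.
pH = -log(0.00132) = 2.88.

2.88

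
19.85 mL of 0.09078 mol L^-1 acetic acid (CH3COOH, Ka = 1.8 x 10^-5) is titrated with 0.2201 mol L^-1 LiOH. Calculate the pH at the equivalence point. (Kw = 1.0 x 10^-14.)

n(CH3COOH) = 0.09078 x 0.01985 = 0.001802 mol; V(LiOH) at equivalence = 0.001802/0.2201 = 0.008187 L.
At equivalence all the acid is converted to CH3COO-; total volume = 0.01985 + 0.008187 = 0.02804 L, so [CH3COO-] = 0.001802/0.02804 = 0.06427 M.
Kb = Kw/Ka = 1.0e-14 / 1.8 x 10^-5 = 5.56e-10.
[OH^-] = sqrt(Kb x [CH3COO-]) = sqrt(5.56e-10 x 0.06427) = 5.98e-6 M.
pOH = 5.22, so pH = 14.00 - 5.22 = 8.78.

8.78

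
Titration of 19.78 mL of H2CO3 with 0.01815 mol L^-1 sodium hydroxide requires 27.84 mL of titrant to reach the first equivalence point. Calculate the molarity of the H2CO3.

n(NaOH) = 0.01815 x 0.02784 = 0.0005053 mol.
At the first equivalence point, 1 mol OH^- react per mol H2CO3, so n(H2CO3) = 0.0005053 / 1 = 0.0005053 mol.
[H2CO3] = 0.0005053 / 0.01978 L = 0.0255 M.

0.0255 M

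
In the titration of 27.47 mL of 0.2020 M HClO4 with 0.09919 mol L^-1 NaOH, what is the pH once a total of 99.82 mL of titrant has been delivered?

12.53

n(acid) = 0.2020 x 0.02747 = 0.005549 mol; n(NaOH) added = 0.09919 x 0.09982 = 0.009901 mol.
Base is in excess by 0.009901 - 0.005549 = 0.004352 mol in a total volume of 0.1273 L.
[OH^-] = 0.004352/0.1273 = 0.03419 M, so pOH = 1.47 and pH = 14.00 - 1.47 = 12.53.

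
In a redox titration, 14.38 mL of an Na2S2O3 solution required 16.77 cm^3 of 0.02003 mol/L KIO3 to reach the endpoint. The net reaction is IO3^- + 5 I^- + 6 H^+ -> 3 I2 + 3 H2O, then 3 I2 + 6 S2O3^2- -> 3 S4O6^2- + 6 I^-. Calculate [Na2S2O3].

0.140 M

n(KIO3) = 0.02003 x 0.01677 = 0.0003359 mol.
From the balanced equation, 1 mol KIO3 reacts with 6 mol Na2S2O3, so n(Na2S2O3) = 0.0003359 x 6/1 = 0.002015 mol.
[Na2S2O3] = 0.002015 / 0.01438 L = 0.140 M.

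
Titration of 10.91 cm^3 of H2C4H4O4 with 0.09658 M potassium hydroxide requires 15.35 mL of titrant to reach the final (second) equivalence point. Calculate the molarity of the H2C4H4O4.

0.0679 M

n(KOH) = 0.09658 x 0.01535 = 0.001483 mol.
At the final (second) equivalence point, 2 mol OH^- react per mol H2C4H4O4, so n(H2C4H4O4) = 0.001483 / 2 = 0.0007413 mol.
[H2C4H4O4] = 0.0007413 / 0.01091 L = 0.0679 M.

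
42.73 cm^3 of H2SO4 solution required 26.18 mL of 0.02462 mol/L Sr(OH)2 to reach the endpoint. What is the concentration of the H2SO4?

0.0151 M

n(Sr(OH)2) delivered = 0.02462 x 0.02618 = 0.0006446 mol.
For a 1:1 reaction, n(H2SO4) = 0.0006446 mol.
[H2SO4] = 0.0006446 mol / 0.04273 L = 0.0151 M.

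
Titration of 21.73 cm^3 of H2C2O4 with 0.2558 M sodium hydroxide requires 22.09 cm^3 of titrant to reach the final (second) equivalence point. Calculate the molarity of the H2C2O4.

n(NaOH) = 0.2558 x 0.02209 = 0.005651 mol.
At the final (second) equivalence point, 2 mol OH^- react per mol H2C2O4, so n(H2C2O4) = 0.005651 / 2 = 0.002825 mol.
[H2C2O4] = 0.002825 / 0.02173 L = 0.130 M.

0.130 M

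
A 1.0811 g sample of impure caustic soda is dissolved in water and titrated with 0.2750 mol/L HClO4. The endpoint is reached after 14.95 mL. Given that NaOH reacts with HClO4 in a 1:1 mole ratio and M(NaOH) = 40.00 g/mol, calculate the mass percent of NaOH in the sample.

15.2%

n(HClO4) = 0.2750 x 0.01495 = 0.004111 mol.
n(NaOH) = 0.004111 / 1 = 0.004111 mol.
mass of NaOH = 0.004111 x 40.00 = 0.1645 g.
% purity = 0.1645 / 1.0811 x 100 = 15.2%.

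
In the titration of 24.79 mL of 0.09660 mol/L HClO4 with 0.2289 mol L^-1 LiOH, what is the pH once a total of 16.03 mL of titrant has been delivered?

n(acid) = 0.09660 x 0.02479 = 0.002395 mol; n(LiOH) added = 0.2289 x 0.01603 = 0.003669 mol.
Base is in excess by 0.003669 - 0.002395 = 0.001275 mol in a total volume of 0.04082 L.
[OH^-] = 0.001275/0.04082 = 0.03122 M, so pOH = 1.51 and pH = 14.00 - 1.51 = 12.49.

12.49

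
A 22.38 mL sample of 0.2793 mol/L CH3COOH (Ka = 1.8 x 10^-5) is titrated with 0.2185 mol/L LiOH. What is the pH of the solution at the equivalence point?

8.92

n(CH3COOH) = 0.2793 x 0.02238 = 0.006251 mol; V(LiOH) at equivalence = 0.006251/0.2185 = 0.02861 L.
At equivalence all the acid is converted to CH3COO-; total volume = 0.02238 + 0.02861 = 0.05099 L, so [CH3COO-] = 0.006251/0.05099 = 0.1226 M.
Kb = Kw/Ka = 1.0e-14 / 1.8 x 10^-5 = 5.56e-10.
[OH^-] = sqrt(Kb x [CH3COO-]) = sqrt(5.56e-10 x 0.1226) = 8.25e-6 M.
pOH = 5.08, so pH = 14.00 - 5.08 = 8.92.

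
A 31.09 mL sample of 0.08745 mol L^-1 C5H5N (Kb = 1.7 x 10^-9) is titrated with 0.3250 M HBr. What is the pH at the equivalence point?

3.20

n(C5H5N) = 0.08745 x 0.03109 = 0.002719 mol; V(HBr) at equivalence = 0.002719/0.3250 = 0.008366 L.
At equivalence the base is fully converted to C5H5NH+; total volume = 0.03946 L, so [C5H5NH+] = 0.002719/0.03946 = 0.06891 M.
Ka(C5H5NH+) = Kw/Kb = 1.0e-14 / 1.7 x 10^-9 = 5.88e-6.
[H^+] = sqrt(Ka x [C5H5NH+]) = sqrt(5.88e-6 x 0.06891) = 0.000637 M.
pH = -log(0.000637) = 3.20.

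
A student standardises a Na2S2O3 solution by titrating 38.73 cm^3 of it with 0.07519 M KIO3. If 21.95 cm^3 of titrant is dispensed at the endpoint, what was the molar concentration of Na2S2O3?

n(KIO3) = 0.07519 x 0.02195 = 0.001650 mol.
From the balanced equation, 1 mol KIO3 reacts with 6 mol Na2S2O3, so n(Na2S2O3) = 0.001650 x 6/1 = 0.009903 mol.
[Na2S2O3] = 0.009903 / 0.03873 L = 0.256 M.

0.256 M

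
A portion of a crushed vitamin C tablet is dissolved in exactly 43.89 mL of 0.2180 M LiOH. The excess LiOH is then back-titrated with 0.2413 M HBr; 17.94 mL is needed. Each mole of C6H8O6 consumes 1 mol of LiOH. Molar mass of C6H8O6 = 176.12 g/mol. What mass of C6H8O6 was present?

Total n(LiOH) added = 0.2180 x 0.04389 = 0.009568 mol.
n(HBr) used = 0.2413 x 0.01794 = 0.004329 mol, which equals the excess n(LiOH).
So n(LiOH) consumed by the sample = 0.009568 - 0.004329 = 0.005239 mol.
n(C6H8O6) = 0.005239 / 1 = 0.005239 mol.
mass = 0.005239 mol x 176.12 g/mol = 0.923 g.

0.923 g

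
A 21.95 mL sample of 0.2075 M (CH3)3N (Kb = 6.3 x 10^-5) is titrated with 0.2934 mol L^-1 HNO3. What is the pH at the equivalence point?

5.36

n((CH3)3N) = 0.2075 x 0.02195 = 0.004555 mol; V(HNO3) at equivalence = 0.004555/0.2934 = 0.01552 L.
At equivalence the base is fully converted to (CH3)3NH+; total volume = 0.03747 L, so [(CH3)3NH+] = 0.004555/0.03747 = 0.1215 M.
Ka((CH3)3NH+) = Kw/Kb = 1.0e-14 / 6.3 x 10^-5 = 1.59e-10.
[H^+] = sqrt(Ka x [(CH3)3NH+]) = sqrt(1.59e-10 x 0.1215) = 4.39e-6 M.
pH = -log(4.39e-6) = 5.36.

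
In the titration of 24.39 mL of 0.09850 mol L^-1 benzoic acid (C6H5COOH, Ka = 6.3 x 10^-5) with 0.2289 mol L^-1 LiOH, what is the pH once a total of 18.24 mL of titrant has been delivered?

12.62

n(acid) = 0.09850 x 0.02439 = 0.002402 mol; n(LiOH) added = 0.2289 x 0.01824 = 0.004175 mol.
Base is in excess by 0.004175 - 0.002402 = 0.001773 mol in a total volume of 0.04263 L.
[OH^-] = 0.001773/0.04263 = 0.04158 M, so pOH = 1.38 and pH = 14.00 - 1.38 = 12.62.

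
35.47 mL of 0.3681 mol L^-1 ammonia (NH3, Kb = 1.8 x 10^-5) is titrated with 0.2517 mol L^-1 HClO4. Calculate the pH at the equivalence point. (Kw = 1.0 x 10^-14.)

n(NH3) = 0.3681 x 0.03547 = 0.01306 mol; V(HClO4) at equivalence = 0.01306/0.2517 = 0.05187 L.
At equivalence the base is fully converted to NH4+; total volume = 0.08734 L, so [NH4+] = 0.01306/0.08734 = 0.1495 M.
Ka(NH4+) = Kw/Kb = 1.0e-14 / 1.8 x 10^-5 = 5.56e-10.
[H^+] = sqrt(Ka x [NH4+]) = sqrt(5.56e-10 x 0.1495) = 9.11e-6 M.
pH = -log(9.11e-6) = 5.04.

5.04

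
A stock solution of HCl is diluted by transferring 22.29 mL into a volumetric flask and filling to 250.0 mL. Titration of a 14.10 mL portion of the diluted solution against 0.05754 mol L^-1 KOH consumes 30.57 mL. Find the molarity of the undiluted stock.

n(KOH) = 0.05754 x 0.03057 = 0.001759 mol.
n(HCl) in the aliquot = 0.001759 mol.
[diluted HCl] = 0.001759 / 0.01410 = 0.1248 M.
Dilution factor = 250.0/22.29 = 11.22, so [stock] = 0.1248 x 11.22 = 1.40 M.

1.40 M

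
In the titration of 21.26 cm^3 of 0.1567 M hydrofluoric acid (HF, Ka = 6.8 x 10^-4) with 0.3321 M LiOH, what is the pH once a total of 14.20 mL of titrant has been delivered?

12.59

n(acid) = 0.1567 x 0.02126 = 0.003331 mol; n(LiOH) added = 0.3321 x 0.01420 = 0.004716 mol.
Base is in excess by 0.004716 - 0.003331 = 0.001384 mol in a total volume of 0.03546 L.
[OH^-] = 0.001384/0.03546 = 0.03904 M, so pOH = 1.41 and pH = 14.00 - 1.41 = 12.59.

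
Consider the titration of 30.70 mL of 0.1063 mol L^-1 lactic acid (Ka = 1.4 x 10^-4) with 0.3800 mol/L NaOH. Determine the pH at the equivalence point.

n(HC3H5O3) = 0.1063 x 0.03070 = 0.003263 mol; V(NaOH) at equivalence = 0.003263/0.3800 = 0.008588 L.
At equivalence all the acid is converted to C3H5O3-; total volume = 0.03070 + 0.008588 = 0.03929 L, so [C3H5O3-] = 0.003263/0.03929 = 0.08306 M.
Kb = Kw/Ka = 1.0e-14 / 1.4 x 10^-4 = 7.14e-11.
[OH^-] = sqrt(Kb x [C3H5O3-]) = sqrt(7.14e-11 x 0.08306) = 2.44e-6 M.
pOH = 5.61, so pH = 14.00 - 5.61 = 8.39.

8.39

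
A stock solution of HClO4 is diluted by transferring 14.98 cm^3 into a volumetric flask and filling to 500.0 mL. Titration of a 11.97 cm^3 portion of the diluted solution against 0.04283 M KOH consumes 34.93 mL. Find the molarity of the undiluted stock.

n(KOH) = 0.04283 x 0.03493 = 0.001496 mol.
n(HClO4) in the aliquot = 0.001496 mol.
[diluted HClO4] = 0.001496 / 0.01197 = 0.1250 M.
Dilution factor = 500.0/14.98 = 33.38, so [stock] = 0.1250 x 33.38 = 4.17 M.

4.17 M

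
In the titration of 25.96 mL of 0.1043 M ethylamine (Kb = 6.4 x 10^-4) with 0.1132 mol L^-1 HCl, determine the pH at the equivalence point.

6.04

n(C2H5NH2) = 0.1043 x 0.02596 = 0.002708 mol; V(HCl) at equivalence = 0.002708/0.1132 = 0.02392 L.
At equivalence the base is fully converted to C2H5NH3+; total volume = 0.04988 L, so [C2H5NH3+] = 0.002708/0.04988 = 0.05428 M.
Ka(C2H5NH3+) = Kw/Kb = 1.0e-14 / 6.4 x 10^-4 = 1.56e-11.
[H^+] = sqrt(Ka x [C2H5NH3+]) = sqrt(1.56e-11 x 0.05428) = 9.21e-7 M.
pH = -log(9.21e-7) = 6.04.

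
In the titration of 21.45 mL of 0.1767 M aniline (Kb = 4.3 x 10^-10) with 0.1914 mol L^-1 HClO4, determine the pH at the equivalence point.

2.84

n(C6H5NH2) = 0.1767 x 0.02145 = 0.003790 mol; V(HClO4) at equivalence = 0.003790/0.1914 = 0.01980 L.
At equivalence the base is fully converted to C6H5NH3+; total volume = 0.04125 L, so [C6H5NH3+] = 0.003790/0.04125 = 0.09188 M.
Ka(C6H5NH3+) = Kw/Kb = 1.0e-14 / 4.3 x 10^-10 = 2.33e-5.
[H^+] = sqrt(Ka x [C6H5NH3+]) = sqrt(2.33e-5 x 0.09188) = 0.00146 M.
pH = -log(0.00146) = 2.84.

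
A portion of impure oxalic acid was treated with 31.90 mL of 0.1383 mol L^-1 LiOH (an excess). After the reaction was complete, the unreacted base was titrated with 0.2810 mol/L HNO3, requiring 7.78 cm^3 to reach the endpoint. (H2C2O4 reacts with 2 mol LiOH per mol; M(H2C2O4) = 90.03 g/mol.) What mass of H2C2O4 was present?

Total n(LiOH) added = 0.1383 x 0.03190 = 0.004412 mol.
n(HNO3) used = 0.2810 x 0.007780 = 0.002186 mol, which equals the excess n(LiOH).
So n(LiOH) consumed by the sample = 0.004412 - 0.002186 = 0.002226 mol.
n(H2C2O4) = 0.002226 / 2 = 0.001113 mol.
mass = 0.001113 mol x 90.03 g/mol = 0.100 g.

0.100 g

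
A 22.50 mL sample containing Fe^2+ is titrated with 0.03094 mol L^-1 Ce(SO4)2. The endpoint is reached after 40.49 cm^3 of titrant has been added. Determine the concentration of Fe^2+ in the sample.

0.0557 M

n(Ce(SO4)2) = 0.03094 x 0.04049 = 0.001253 mol.
From the balanced equation, 1 mol Ce(SO4)2 reacts with 1 mol Fe^2+, so n(Fe^2+) = 0.001253 x 1/1 = 0.001253 mol.
[Fe^2+] = 0.001253 / 0.02250 L = 0.0557 M.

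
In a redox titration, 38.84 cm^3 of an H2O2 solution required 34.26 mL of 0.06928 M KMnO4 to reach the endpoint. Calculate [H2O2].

0.153 M

n(KMnO4) = 0.06928 x 0.03426 = 0.002374 mol.
From the balanced equation, 2 mol KMnO4 reacts with 5 mol H2O2, so n(H2O2) = 0.002374 x 5/2 = 0.005934 mol.
[H2O2] = 0.005934 / 0.03884 L = 0.153 M.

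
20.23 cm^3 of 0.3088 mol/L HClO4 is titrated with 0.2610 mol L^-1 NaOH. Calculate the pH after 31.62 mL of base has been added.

n(acid) = 0.3088 x 0.02023 = 0.006247 mol; n(NaOH) added = 0.2610 x 0.03162 = 0.008253 mol.
Base is in excess by 0.008253 - 0.006247 = 0.002006 mol in a total volume of 0.05185 L.
[OH^-] = 0.002006/0.05185 = 0.03868 M, so pOH = 1.41 and pH = 14.00 - 1.41 = 12.59.

12.59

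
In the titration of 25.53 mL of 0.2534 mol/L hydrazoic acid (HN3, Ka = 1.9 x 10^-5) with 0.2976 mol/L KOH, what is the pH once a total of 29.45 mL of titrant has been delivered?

n(acid) = 0.2534 x 0.02553 = 0.006469 mol; n(KOH) added = 0.2976 x 0.02945 = 0.008764 mol.
Base is in excess by 0.008764 - 0.006469 = 0.002295 mol in a total volume of 0.05498 L.
[OH^-] = 0.002295/0.05498 = 0.04174 M, so pOH = 1.38 and pH = 14.00 - 1.38 = 12.62.

12.62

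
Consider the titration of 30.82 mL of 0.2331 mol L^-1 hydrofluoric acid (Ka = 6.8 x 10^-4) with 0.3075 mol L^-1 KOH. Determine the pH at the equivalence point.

n(HF) = 0.2331 x 0.03082 = 0.007184 mol; V(KOH) at equivalence = 0.007184/0.3075 = 0.02336 L.
At equivalence all the acid is converted to F-; total volume = 0.03082 + 0.02336 = 0.05418 L, so [F-] = 0.007184/0.05418 = 0.1326 M.
Kb = Kw/Ka = 1.0e-14 / 6.8 x 10^-4 = 1.47e-11.
[OH^-] = sqrt(Kb x [F-]) = sqrt(1.47e-11 x 0.1326) = 1.40e-6 M.
pOH = 5.85, so pH = 14.00 - 5.85 = 8.15.

8.15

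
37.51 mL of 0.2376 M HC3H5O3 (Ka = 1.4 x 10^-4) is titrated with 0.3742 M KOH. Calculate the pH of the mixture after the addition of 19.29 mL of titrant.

Initial n(HC3H5O3) = 0.2376 x 0.03751 = 0.008912 mol.
n(KOH) added = 0.3742 x 0.01929 = 0.007218 mol, converting that many moles of HC3H5O3 to C3H5O3-.
Remaining n(HC3H5O3) = 0.001694 mol; n(C3H5O3-) = 0.007218 mol.
By Henderson-Hasselbalch, pH = pKa + log([A^-]/[HA]) = 3.85 + log(0.007218/0.001694) = 3.85 + (+0.63) = 4.48.

4.48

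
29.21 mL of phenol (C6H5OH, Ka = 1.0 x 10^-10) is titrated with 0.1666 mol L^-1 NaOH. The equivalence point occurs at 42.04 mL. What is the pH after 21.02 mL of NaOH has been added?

10.00

21.02 mL is exactly half the equivalence volume (42.04/2), i.e. the half-equivalence point.
There, n(HA) = n(A^-), so pH = pKa = -log(1.0 x 10^-10) = 10.00.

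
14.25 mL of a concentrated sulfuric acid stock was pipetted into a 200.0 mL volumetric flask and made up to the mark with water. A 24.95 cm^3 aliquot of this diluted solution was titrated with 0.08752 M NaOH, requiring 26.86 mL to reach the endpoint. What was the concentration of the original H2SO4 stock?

n(NaOH) = 0.08752 x 0.02686 = 0.002351 mol.
n(H2SO4) in the aliquot = 0.002351 x 1/2 = 0.001175 mol.
[diluted H2SO4] = 0.001175 / 0.02495 = 0.04711 M.
Dilution factor = 200.0/14.25 = 14.04, so [stock] = 0.04711 x 14.04 = 0.661 M.

0.661 M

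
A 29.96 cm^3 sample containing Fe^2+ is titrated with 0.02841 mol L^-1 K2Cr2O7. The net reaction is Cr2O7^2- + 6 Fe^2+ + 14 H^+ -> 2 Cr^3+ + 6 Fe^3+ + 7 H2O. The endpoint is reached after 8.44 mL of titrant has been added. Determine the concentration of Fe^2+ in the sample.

n(K2Cr2O7) = 0.02841 x 0.008440 = 0.0002398 mol.
From the balanced equation, 1 mol K2Cr2O7 reacts with 6 mol Fe^2+, so n(Fe^2+) = 0.0002398 x 6/1 = 0.001439 mol.
[Fe^2+] = 0.001439 / 0.02996 L = 0.0480 M.

0.0480 M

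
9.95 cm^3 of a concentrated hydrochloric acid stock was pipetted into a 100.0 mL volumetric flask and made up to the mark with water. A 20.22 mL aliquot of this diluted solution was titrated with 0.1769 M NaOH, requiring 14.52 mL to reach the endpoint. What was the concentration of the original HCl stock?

1.28 M

n(NaOH) = 0.1769 x 0.01452 = 0.002569 mol.
n(HCl) in the aliquot = 0.002569 mol.
[diluted HCl] = 0.002569 / 0.02022 = 0.1270 M.
Dilution factor = 100.0/9.950 = 10.05, so [stock] = 0.1270 x 10.05 = 1.28 M.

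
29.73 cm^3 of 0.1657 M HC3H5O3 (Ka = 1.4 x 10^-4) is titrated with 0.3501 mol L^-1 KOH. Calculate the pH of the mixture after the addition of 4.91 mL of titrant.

Initial n(HC3H5O3) = 0.1657 x 0.02973 = 0.004926 mol.
n(KOH) added = 0.3501 x 0.004910 = 0.001719 mol, converting that many moles of HC3H5O3 to C3H5O3-.
Remaining n(HC3H5O3) = 0.003207 mol; n(C3H5O3-) = 0.001719 mol.
By Henderson-Hasselbalch, pH = pKa + log([A^-]/[HA]) = 3.85 + log(0.001719/0.003207) = 3.85 + (-0.27) = 3.58.

3.58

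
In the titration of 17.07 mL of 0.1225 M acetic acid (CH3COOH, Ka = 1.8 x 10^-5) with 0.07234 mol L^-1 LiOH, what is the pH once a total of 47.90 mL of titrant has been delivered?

n(acid) = 0.1225 x 0.01707 = 0.002091 mol; n(LiOH) added = 0.07234 x 0.04790 = 0.003465 mol.
Base is in excess by 0.003465 - 0.002091 = 0.001374 mol in a total volume of 0.06497 L.
[OH^-] = 0.001374/0.06497 = 0.02115 M, so pOH = 1.67 and pH = 14.00 - 1.67 = 12.33.

12.33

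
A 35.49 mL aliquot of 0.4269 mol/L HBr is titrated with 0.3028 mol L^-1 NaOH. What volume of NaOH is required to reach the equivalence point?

n(HBr) = 0.4269 mol/L x 0.03549 L = 0.01515 mol.
At equivalence n(NaOH) = n(HBr) = 0.01515 mol.
V(NaOH) = 0.01515 / 0.3028 = 0.05004 L = 50.0 mL.

50.0 mL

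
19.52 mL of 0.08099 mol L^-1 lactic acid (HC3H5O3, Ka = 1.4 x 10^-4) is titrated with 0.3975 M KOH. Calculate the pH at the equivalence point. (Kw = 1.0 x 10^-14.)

8.34

n(HC3H5O3) = 0.08099 x 0.01952 = 0.001581 mol; V(KOH) at equivalence = 0.001581/0.3975 = 0.003977 L.
At equivalence all the acid is converted to C3H5O3-; total volume = 0.01952 + 0.003977 = 0.02350 L, so [C3H5O3-] = 0.001581/0.02350 = 0.06728 M.
Kb = Kw/Ka = 1.0e-14 / 1.4 x 10^-4 = 7.14e-11.
[OH^-] = sqrt(Kb x [C3H5O3-]) = sqrt(7.14e-11 x 0.06728) = 2.19e-6 M.
pOH = 5.66, so pH = 14.00 - 5.66 = 8.34.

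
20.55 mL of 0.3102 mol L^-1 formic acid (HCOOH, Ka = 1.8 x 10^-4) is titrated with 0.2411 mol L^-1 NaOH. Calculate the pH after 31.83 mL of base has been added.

n(acid) = 0.3102 x 0.02055 = 0.006375 mol; n(NaOH) added = 0.2411 x 0.03183 = 0.007674 mol.
Base is in excess by 0.007674 - 0.006375 = 0.001300 mol in a total volume of 0.05238 L.
[OH^-] = 0.001300/0.05238 = 0.02481 M, so pOH = 1.61 and pH = 14.00 - 1.61 = 12.39.

12.39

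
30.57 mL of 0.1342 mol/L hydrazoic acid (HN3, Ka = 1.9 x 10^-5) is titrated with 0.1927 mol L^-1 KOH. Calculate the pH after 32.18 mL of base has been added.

12.52

n(acid) = 0.1342 x 0.03057 = 0.004102 mol; n(KOH) added = 0.1927 x 0.03218 = 0.006201 mol.
Base is in excess by 0.006201 - 0.004102 = 0.002099 mol in a total volume of 0.06275 L.
[OH^-] = 0.002099/0.06275 = 0.03344 M, so pOH = 1.48 and pH = 14.00 - 1.48 = 12.52.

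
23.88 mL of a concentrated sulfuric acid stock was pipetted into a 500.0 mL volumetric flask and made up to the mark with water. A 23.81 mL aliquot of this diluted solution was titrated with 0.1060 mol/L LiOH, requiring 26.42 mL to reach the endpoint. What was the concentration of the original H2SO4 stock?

n(LiOH) = 0.1060 x 0.02642 = 0.002801 mol.
n(H2SO4) in the aliquot = 0.002801 x 1/2 = 0.001400 mol.
[diluted H2SO4] = 0.001400 / 0.02381 = 0.05881 M.
Dilution factor = 500.0/23.88 = 20.94, so [stock] = 0.05881 x 20.94 = 1.23 M.

1.23 M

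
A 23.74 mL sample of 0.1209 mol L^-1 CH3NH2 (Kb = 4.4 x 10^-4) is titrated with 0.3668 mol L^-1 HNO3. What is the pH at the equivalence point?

n(CH3NH2) = 0.1209 x 0.02374 = 0.002870 mol; V(HNO3) at equivalence = 0.002870/0.3668 = 0.007825 L.
At equivalence the base is fully converted to CH3NH3+; total volume = 0.03156 L, so [CH3NH3+] = 0.002870/0.03156 = 0.09093 M.
Ka(CH3NH3+) = Kw/Kb = 1.0e-14 / 4.4 x 10^-4 = 2.27e-11.
[H^+] = sqrt(Ka x [CH3NH3+]) = sqrt(2.27e-11 x 0.09093) = 1.44e-6 M.
pH = -log(1.44e-6) = 5.84.

5.84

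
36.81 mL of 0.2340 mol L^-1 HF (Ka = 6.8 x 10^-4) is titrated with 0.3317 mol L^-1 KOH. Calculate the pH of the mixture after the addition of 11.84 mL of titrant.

3.09

Initial n(HF) = 0.2340 x 0.03681 = 0.008614 mol.
n(KOH) added = 0.3317 x 0.01184 = 0.003927 mol, converting that many moles of HF to F-.
Remaining n(HF) = 0.004686 mol; n(F-) = 0.003927 mol.
By Henderson-Hasselbalch, pH = pKa + log([A^-]/[HA]) = 3.17 + log(0.003927/0.004686) = 3.17 + (-0.08) = 3.09.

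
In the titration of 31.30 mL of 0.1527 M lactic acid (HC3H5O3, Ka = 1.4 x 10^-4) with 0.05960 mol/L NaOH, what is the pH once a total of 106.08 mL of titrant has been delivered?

n(acid) = 0.1527 x 0.03130 = 0.004780 mol; n(NaOH) added = 0.05960 x 0.1061 = 0.006322 mol.
Base is in excess by 0.006322 - 0.004780 = 0.001543 mol in a total volume of 0.1374 L.
[OH^-] = 0.001543/0.1374 = 0.01123 M, so pOH = 1.95 and pH = 14.00 - 1.95 = 12.05.

12.05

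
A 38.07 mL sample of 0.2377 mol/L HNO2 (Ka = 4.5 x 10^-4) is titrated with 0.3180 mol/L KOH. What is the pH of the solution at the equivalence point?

8.24

n(HNO2) = 0.2377 x 0.03807 = 0.009049 mol; V(KOH) at equivalence = 0.009049/0.3180 = 0.02846 L.
At equivalence all the acid is converted to NO2-; total volume = 0.03807 + 0.02846 = 0.06653 L, so [NO2-] = 0.009049/0.06653 = 0.1360 M.
Kb = Kw/Ka = 1.0e-14 / 4.5 x 10^-4 = 2.22e-11.
[OH^-] = sqrt(Kb x [NO2-]) = sqrt(2.22e-11 x 0.1360) = 1.74e-6 M.
pOH = 5.76, so pH = 14.00 - 5.76 = 8.24.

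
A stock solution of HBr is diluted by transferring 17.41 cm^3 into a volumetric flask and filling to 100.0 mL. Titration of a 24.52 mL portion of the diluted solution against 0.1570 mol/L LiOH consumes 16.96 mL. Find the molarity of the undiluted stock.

0.624 M

n(LiOH) = 0.1570 x 0.01696 = 0.002663 mol.
n(HBr) in the aliquot = 0.002663 mol.
[diluted HBr] = 0.002663 / 0.02452 = 0.1086 M.
Dilution factor = 100.0/17.41 = 5.744, so [stock] = 0.1086 x 5.744 = 0.624 M.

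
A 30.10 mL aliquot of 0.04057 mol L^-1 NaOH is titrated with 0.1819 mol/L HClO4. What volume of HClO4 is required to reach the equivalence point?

n(NaOH) = 0.04057 mol/L x 0.03010 L = 0.001221 mol.
At equivalence n(HClO4) = n(NaOH) = 0.001221 mol.
V(HClO4) = 0.001221 / 0.1819 = 0.006713 L = 6.71 mL.

6.71 mL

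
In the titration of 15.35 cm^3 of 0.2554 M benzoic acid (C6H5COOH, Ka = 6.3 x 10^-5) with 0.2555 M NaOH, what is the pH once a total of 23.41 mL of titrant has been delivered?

12.73

n(acid) = 0.2554 x 0.01535 = 0.003920 mol; n(NaOH) added = 0.2555 x 0.02341 = 0.005981 mol.
Base is in excess by 0.005981 - 0.003920 = 0.002061 mol in a total volume of 0.03876 L.
[OH^-] = 0.002061/0.03876 = 0.05317 M, so pOH = 1.27 and pH = 14.00 - 1.27 = 12.73.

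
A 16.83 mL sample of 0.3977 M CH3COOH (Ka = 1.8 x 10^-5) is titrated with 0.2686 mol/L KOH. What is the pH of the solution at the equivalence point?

n(CH3COOH) = 0.3977 x 0.01683 = 0.006693 mol; V(KOH) at equivalence = 0.006693/0.2686 = 0.02492 L.
At equivalence all the acid is converted to CH3COO-; total volume = 0.01683 + 0.02492 = 0.04175 L, so [CH3COO-] = 0.006693/0.04175 = 0.1603 M.
Kb = Kw/Ka = 1.0e-14 / 1.8 x 10^-5 = 5.56e-10.
[OH^-] = sqrt(Kb x [CH3COO-]) = sqrt(5.56e-10 x 0.1603) = 9.44e-6 M.
pOH = 5.03, so pH = 14.00 - 5.03 = 8.97.

8.97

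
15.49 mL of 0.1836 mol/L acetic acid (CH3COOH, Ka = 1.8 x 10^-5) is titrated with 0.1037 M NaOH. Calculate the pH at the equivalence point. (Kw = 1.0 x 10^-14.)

n(CH3COOH) = 0.1836 x 0.01549 = 0.002844 mol; V(NaOH) at equivalence = 0.002844/0.1037 = 0.02742 L.
At equivalence all the acid is converted to CH3COO-; total volume = 0.01549 + 0.02742 = 0.04291 L, so [CH3COO-] = 0.002844/0.04291 = 0.06627 M.
Kb = Kw/Ka = 1.0e-14 / 1.8 x 10^-5 = 5.56e-10.
[OH^-] = sqrt(Kb x [CH3COO-]) = sqrt(5.56e-10 x 0.06627) = 6.07e-6 M.
pOH = 5.22, so pH = 14.00 - 5.22 = 8.78.

8.78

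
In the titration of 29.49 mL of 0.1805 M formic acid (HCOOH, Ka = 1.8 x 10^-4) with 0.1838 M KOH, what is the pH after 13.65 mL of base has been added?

3.69

Initial n(HCOOH) = 0.1805 x 0.02949 = 0.005323 mol.
n(KOH) added = 0.1838 x 0.01365 = 0.002509 mol, converting that many moles of HCOOH to HCOO-.
Remaining n(HCOOH) = 0.002814 mol; n(HCOO-) = 0.002509 mol.
By Henderson-Hasselbalch, pH = pKa + log([A^-]/[HA]) = 3.74 + log(0.002509/0.002814) = 3.74 + (-0.05) = 3.69.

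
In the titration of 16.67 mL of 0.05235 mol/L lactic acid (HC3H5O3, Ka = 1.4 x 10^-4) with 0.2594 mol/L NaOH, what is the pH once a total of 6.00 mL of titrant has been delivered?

12.48

n(acid) = 0.05235 x 0.01667 = 0.0008727 mol; n(NaOH) added = 0.2594 x 0.006000 = 0.001556 mol.
Base is in excess by 0.001556 - 0.0008727 = 0.0006837 mol in a total volume of 0.02267 L.
[OH^-] = 0.0006837/0.02267 = 0.03016 M, so pOH = 1.52 and pH = 14.00 - 1.52 = 12.48.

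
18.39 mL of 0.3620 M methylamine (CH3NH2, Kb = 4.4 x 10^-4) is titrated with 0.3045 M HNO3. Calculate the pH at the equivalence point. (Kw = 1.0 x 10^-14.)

n(CH3NH2) = 0.3620 x 0.01839 = 0.006657 mol; V(HNO3) at equivalence = 0.006657/0.3045 = 0.02186 L.
At equivalence the base is fully converted to CH3NH3+; total volume = 0.04025 L, so [CH3NH3+] = 0.006657/0.04025 = 0.1654 M.
Ka(CH3NH3+) = Kw/Kb = 1.0e-14 / 4.4 x 10^-4 = 2.27e-11.
[H^+] = sqrt(Ka x [CH3NH3+]) = sqrt(2.27e-11 x 0.1654) = 1.94e-6 M.
pH = -log(1.94e-6) = 5.71.

5.71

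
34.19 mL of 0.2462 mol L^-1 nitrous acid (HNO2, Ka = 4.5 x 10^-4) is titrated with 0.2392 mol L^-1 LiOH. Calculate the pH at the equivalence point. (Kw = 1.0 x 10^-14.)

n(HNO2) = 0.2462 x 0.03419 = 0.008418 mol; V(LiOH) at equivalence = 0.008418/0.2392 = 0.03519 L.
At equivalence all the acid is converted to NO2-; total volume = 0.03419 + 0.03519 = 0.06938 L, so [NO2-] = 0.008418/0.06938 = 0.1213 M.
Kb = Kw/Ka = 1.0e-14 / 4.5 x 10^-4 = 2.22e-11.
[OH^-] = sqrt(Kb x [NO2-]) = sqrt(2.22e-11 x 0.1213) = 1.64e-6 M.
pOH = 5.78, so pH = 14.00 - 5.78 = 8.22.

8.22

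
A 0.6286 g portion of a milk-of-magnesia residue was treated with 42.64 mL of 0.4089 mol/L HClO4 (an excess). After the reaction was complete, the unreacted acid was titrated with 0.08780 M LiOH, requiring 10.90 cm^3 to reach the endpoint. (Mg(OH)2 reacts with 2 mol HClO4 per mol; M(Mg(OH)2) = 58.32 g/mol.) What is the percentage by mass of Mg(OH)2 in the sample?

76.4%

Total n(HClO4) added = 0.4089 x 0.04264 = 0.01744 mol.
n(LiOH) used = 0.08780 x 0.01090 = 0.0009570 mol, which equals the excess n(HClO4).
So n(HClO4) consumed by the sample = 0.01744 - 0.0009570 = 0.01648 mol.
n(Mg(OH)2) = 0.01648 / 2 = 0.008239 mol.
mass Mg(OH)2 = 0.008239 x 58.32 = 0.4805 g, so %Mg(OH)2 = 0.4805/0.6286 x 100 = 76.4%.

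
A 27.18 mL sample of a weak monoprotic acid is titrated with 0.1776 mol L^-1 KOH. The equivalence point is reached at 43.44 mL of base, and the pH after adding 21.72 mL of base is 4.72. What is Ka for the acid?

1.9 x 10^-5

21.72 mL is half of the equivalence volume, so this is the half-equivalence point where [HA] = [A^-].
At half-equivalence pH = pKa, so pKa = 4.72.
Ka = 10^(-4.72) = 1.9 x 10^-5.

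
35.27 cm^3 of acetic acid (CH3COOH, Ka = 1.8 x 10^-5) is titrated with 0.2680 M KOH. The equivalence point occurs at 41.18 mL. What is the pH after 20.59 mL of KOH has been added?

20.59 mL is exactly half the equivalence volume (41.18/2), i.e. the half-equivalence point.
There, n(HA) = n(A^-), so pH = pKa = -log(1.8 x 10^-5) = 4.74.

4.74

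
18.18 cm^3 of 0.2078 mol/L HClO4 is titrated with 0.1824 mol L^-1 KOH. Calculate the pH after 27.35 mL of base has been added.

n(acid) = 0.2078 x 0.01818 = 0.003778 mol; n(KOH) added = 0.1824 x 0.02735 = 0.004989 mol.
Base is in excess by 0.004989 - 0.003778 = 0.001211 mol in a total volume of 0.04553 L.
[OH^-] = 0.001211/0.04553 = 0.02659 M, so pOH = 1.58 and pH = 14.00 - 1.58 = 12.42.

12.42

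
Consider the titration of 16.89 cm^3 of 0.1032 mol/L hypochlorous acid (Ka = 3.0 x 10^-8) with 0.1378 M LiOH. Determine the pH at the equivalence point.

10.15

n(HClO) = 0.1032 x 0.01689 = 0.001743 mol; V(LiOH) at equivalence = 0.001743/0.1378 = 0.01265 L.
At equivalence all the acid is converted to ClO-; total volume = 0.01689 + 0.01265 = 0.02954 L, so [ClO-] = 0.001743/0.02954 = 0.05901 M.
Kb = Kw/Ka = 1.0e-14 / 3.0 x 10^-8 = 3.33e-7.
[OH^-] = sqrt(Kb x [ClO-]) = sqrt(3.33e-7 x 0.05901) = 0.000140 M.
pOH = 3.85, so pH = 14.00 - 3.85 = 10.15.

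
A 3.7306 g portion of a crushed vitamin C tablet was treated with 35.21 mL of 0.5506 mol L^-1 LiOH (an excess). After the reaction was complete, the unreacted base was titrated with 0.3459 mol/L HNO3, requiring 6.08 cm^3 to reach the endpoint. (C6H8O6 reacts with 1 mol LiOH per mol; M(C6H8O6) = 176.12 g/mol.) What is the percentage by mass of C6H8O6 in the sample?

81.6%

Total n(LiOH) added = 0.5506 x 0.03521 = 0.01939 mol.
n(HNO3) used = 0.3459 x 0.006080 = 0.002103 mol, which equals the excess n(LiOH).
So n(LiOH) consumed by the sample = 0.01939 - 0.002103 = 0.01728 mol.
n(C6H8O6) = 0.01728 / 1 = 0.01728 mol.
mass C6H8O6 = 0.01728 x 176.12 = 3.044 g, so %C6H8O6 = 3.044/3.7306 x 100 = 81.6%.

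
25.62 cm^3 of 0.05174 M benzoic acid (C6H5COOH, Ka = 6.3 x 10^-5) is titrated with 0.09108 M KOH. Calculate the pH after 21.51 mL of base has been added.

12.13

n(acid) = 0.05174 x 0.02562 = 0.001326 mol; n(KOH) added = 0.09108 x 0.02151 = 0.001959 mol.
Base is in excess by 0.001959 - 0.001326 = 0.0006336 mol in a total volume of 0.04713 L.
[OH^-] = 0.0006336/0.04713 = 0.01344 M, so pOH = 1.87 and pH = 14.00 - 1.87 = 12.13.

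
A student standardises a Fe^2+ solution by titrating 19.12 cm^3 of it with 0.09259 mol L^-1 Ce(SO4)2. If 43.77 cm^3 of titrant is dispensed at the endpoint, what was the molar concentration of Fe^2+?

0.212 M

n(Ce(SO4)2) = 0.09259 x 0.04377 = 0.004053 mol.
From the balanced equation, 1 mol Ce(SO4)2 reacts with 1 mol Fe^2+, so n(Fe^2+) = 0.004053 x 1/1 = 0.004053 mol.
[Fe^2+] = 0.004053 / 0.01912 L = 0.212 M.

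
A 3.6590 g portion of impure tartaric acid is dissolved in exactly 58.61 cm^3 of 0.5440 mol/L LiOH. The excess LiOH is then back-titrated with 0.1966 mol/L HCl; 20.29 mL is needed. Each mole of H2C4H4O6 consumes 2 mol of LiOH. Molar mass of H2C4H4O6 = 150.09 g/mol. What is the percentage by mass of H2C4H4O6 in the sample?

Total n(LiOH) added = 0.5440 x 0.05861 = 0.03188 mol.
n(HCl) used = 0.1966 x 0.02029 = 0.003989 mol, which equals the excess n(LiOH).
So n(LiOH) consumed by the sample = 0.03188 - 0.003989 = 0.02789 mol.
n(H2C4H4O6) = 0.02789 / 2 = 0.01395 mol.
mass H2C4H4O6 = 0.01395 x 150.09 = 2.093 g, so %H2C4H4O6 = 2.093/3.6590 x 100 = 57.2%.

57.2%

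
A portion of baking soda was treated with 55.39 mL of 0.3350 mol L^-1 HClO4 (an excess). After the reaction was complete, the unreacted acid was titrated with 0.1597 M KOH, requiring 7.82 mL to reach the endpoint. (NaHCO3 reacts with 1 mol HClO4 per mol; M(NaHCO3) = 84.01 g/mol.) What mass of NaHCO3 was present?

1.45 g

Total n(HClO4) added = 0.3350 x 0.05539 = 0.01856 mol.
n(KOH) used = 0.1597 x 0.007820 = 0.001249 mol, which equals the excess n(HClO4).
So n(HClO4) consumed by the sample = 0.01856 - 0.001249 = 0.01731 mol.
n(NaHCO3) = 0.01731 / 1 = 0.01731 mol.
mass = 0.01731 mol x 84.01 g/mol = 1.45 g.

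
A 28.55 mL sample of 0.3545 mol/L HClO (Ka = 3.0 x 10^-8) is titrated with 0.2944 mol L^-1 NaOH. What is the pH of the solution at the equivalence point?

10.36

n(HClO) = 0.3545 x 0.02855 = 0.01012 mol; V(NaOH) at equivalence = 0.01012/0.2944 = 0.03438 L.
At equivalence all the acid is converted to ClO-; total volume = 0.02855 + 0.03438 = 0.06293 L, so [ClO-] = 0.01012/0.06293 = 0.1608 M.
Kb = Kw/Ka = 1.0e-14 / 3.0 x 10^-8 = 3.33e-7.
[OH^-] = sqrt(Kb x [ClO-]) = sqrt(3.33e-7 x 0.1608) = 0.000232 M.
pOH = 3.64, so pH = 14.00 - 3.64 = 10.36.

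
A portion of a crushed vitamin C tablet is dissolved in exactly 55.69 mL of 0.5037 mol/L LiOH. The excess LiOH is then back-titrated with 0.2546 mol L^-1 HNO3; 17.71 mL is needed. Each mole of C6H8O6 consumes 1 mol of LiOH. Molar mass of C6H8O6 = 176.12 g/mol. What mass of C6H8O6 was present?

4.15 g

Total n(LiOH) added = 0.5037 x 0.05569 = 0.02805 mol.
n(HNO3) used = 0.2546 x 0.01771 = 0.004509 mol, which equals the excess n(LiOH).
So n(LiOH) consumed by the sample = 0.02805 - 0.004509 = 0.02354 mol.
n(C6H8O6) = 0.02354 / 1 = 0.02354 mol.
mass = 0.02354 mol x 176.12 g/mol = 4.15 g.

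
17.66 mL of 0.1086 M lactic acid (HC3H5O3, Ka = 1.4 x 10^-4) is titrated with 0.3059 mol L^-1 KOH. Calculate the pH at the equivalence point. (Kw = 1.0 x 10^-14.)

n(HC3H5O3) = 0.1086 x 0.01766 = 0.001918 mol; V(KOH) at equivalence = 0.001918/0.3059 = 0.006270 L.
At equivalence all the acid is converted to C3H5O3-; total volume = 0.01766 + 0.006270 = 0.02393 L, so [C3H5O3-] = 0.001918/0.02393 = 0.08015 M.
Kb = Kw/Ka = 1.0e-14 / 1.4 x 10^-4 = 7.14e-11.
[OH^-] = sqrt(Kb x [C3H5O3-]) = sqrt(7.14e-11 x 0.08015) = 2.39e-6 M.
pOH = 5.62, so pH = 14.00 - 5.62 = 8.38.

8.38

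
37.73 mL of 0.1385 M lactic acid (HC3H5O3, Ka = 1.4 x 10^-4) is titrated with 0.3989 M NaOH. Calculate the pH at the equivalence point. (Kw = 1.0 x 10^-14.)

8.43

n(HC3H5O3) = 0.1385 x 0.03773 = 0.005226 mol; V(NaOH) at equivalence = 0.005226/0.3989 = 0.01310 L.
At equivalence all the acid is converted to C3H5O3-; total volume = 0.03773 + 0.01310 = 0.05083 L, so [C3H5O3-] = 0.005226/0.05083 = 0.1028 M.
Kb = Kw/Ka = 1.0e-14 / 1.4 x 10^-4 = 7.14e-11.
[OH^-] = sqrt(Kb x [C3H5O3-]) = sqrt(7.14e-11 x 0.1028) = 2.71e-6 M.
pOH = 5.57, so pH = 14.00 - 5.57 = 8.43.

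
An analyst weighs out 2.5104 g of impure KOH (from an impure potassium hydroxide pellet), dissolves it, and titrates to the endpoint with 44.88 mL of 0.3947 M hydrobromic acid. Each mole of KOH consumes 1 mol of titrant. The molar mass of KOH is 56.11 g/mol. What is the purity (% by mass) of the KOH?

n(HBr) = 0.3947 x 0.04488 = 0.01771 mol.
n(KOH) = 0.01771 / 1 = 0.01771 mol.
mass of KOH = 0.01771 x 56.11 = 0.9939 g.
% purity = 0.9939 / 2.5104 x 100 = 39.6%.

39.6%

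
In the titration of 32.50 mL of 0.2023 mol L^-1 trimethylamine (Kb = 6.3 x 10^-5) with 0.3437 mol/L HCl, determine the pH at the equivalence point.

n((CH3)3N) = 0.2023 x 0.03250 = 0.006575 mol; V(HCl) at equivalence = 0.006575/0.3437 = 0.01913 L.
At equivalence the base is fully converted to (CH3)3NH+; total volume = 0.05163 L, so [(CH3)3NH+] = 0.006575/0.05163 = 0.1273 M.
Ka((CH3)3NH+) = Kw/Kb = 1.0e-14 / 6.3 x 10^-5 = 1.59e-10.
[H^+] = sqrt(Ka x [(CH3)3NH+]) = sqrt(1.59e-10 x 0.1273) = 4.50e-6 M.
pH = -log(4.50e-6) = 5.35.

5.35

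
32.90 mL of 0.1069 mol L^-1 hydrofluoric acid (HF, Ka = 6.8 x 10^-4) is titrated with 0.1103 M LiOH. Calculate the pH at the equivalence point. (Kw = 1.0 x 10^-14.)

7.95

n(HF) = 0.1069 x 0.03290 = 0.003517 mol; V(LiOH) at equivalence = 0.003517/0.1103 = 0.03189 L.
At equivalence all the acid is converted to F-; total volume = 0.03290 + 0.03189 = 0.06479 L, so [F-] = 0.003517/0.06479 = 0.05429 M.
Kb = Kw/Ka = 1.0e-14 / 6.8 x 10^-4 = 1.47e-11.
[OH^-] = sqrt(Kb x [F-]) = sqrt(1.47e-11 x 0.05429) = 8.93e-7 M.
pOH = 6.05, so pH = 14.00 - 6.05 = 7.95.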